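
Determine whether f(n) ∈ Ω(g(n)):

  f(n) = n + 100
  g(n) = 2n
True

f(n) = n + 100 and g(n) = 2n are both O(n).
Big-Ω permits equal growth rates (f ≥ c·g for some c > 0), so f(n) = Ω(g(n)) is true.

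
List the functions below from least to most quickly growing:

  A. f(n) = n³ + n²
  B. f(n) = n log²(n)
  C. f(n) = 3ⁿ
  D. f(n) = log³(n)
D < B < A < C

Comparing growth rates:
D = log³(n) is O(log³ n)
B = n log²(n) is O(n log² n)
A = n³ + n² is O(n³)
C = 3ⁿ is O(3ⁿ)

Therefore, the order from slowest to fastest is: D < B < A < C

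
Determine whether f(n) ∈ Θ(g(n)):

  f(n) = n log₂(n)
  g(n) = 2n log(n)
True

f(n) = n log₂(n) and g(n) = 2n log(n) are both O(n log n).
Since they have the same asymptotic growth rate, f(n) = Θ(g(n)) is true.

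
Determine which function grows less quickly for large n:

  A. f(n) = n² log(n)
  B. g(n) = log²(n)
B

f(n) = n² log(n) is O(n² log n), while g(n) = log²(n) is O(log² n).
Since O(log² n) grows slower than O(n² log n), g(n) is dominated.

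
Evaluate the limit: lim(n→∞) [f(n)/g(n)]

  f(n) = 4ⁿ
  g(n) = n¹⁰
∞

Since 4ⁿ (O(4ⁿ)) grows faster than n¹⁰ (O(n¹⁰)),
the ratio f(n)/g(n) → ∞ as n → ∞.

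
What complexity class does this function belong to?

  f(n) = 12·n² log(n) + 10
O(n² log n)

The dominant term in 12·n² log(n) + 10 is 12·n² log(n), which is Θ(n² log n).
Lower-order terms (10) are asymptotically negligible.
Constants are absorbed, so the tightest bound is O(n² log n).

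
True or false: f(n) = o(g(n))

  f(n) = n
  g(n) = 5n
False

f(n) = n is O(n), and g(n) = 5n is O(n).
Since they have the same growth rate, f(n) = o(g(n)) is false.
(f = o(g) requires f to grow strictly slower, not equal.)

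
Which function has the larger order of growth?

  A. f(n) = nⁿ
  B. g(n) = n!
A

f(n) = nⁿ is O(nⁿ), while g(n) = n! is O(n!).
Since O(nⁿ) grows faster than O(n!), f(n) dominates.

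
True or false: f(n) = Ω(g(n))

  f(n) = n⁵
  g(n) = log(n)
True

f(n) = n⁵ is O(n⁵), and g(n) = log(n) is O(log n).
Since O(n⁵) grows at least as fast as O(log n), f(n) = Ω(g(n)) is true.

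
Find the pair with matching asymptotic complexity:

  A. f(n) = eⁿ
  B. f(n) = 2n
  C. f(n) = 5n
B and C

Examining each function:
  A. eⁿ is O(eⁿ)
  B. 2n is O(n)
  C. 5n is O(n)

Functions B and C both have the same complexity class.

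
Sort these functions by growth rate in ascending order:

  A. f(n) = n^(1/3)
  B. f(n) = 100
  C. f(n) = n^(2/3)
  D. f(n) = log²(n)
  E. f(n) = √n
B < D < A < E < C

Comparing growth rates:
B = 100 is O(1)
D = log²(n) is O(log² n)
A = n^(1/3) is O(n^(1/3))
E = √n is O(√n)
C = n^(2/3) is O(n^(2/3))

Therefore, the order from slowest to fastest is: B < D < A < E < C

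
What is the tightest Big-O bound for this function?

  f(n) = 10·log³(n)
O(log³ n)

The dominant term in 10·log³(n) is 10·log³(n), which is Θ(log³ n).
Constants are absorbed, so the tightest bound is O(log³ n).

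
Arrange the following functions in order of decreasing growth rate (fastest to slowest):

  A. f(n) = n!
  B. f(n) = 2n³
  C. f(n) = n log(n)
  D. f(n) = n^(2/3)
A > B > C > D

Comparing growth rates:
A = n! is O(n!)
B = 2n³ is O(n³)
C = n log(n) is O(n log n)
D = n^(2/3) is O(n^(2/3))

Therefore, the order from fastest to slowest is: A > B > C > D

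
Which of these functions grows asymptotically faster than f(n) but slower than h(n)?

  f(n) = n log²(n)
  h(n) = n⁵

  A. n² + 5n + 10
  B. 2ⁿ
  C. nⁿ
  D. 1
A

We need g(n) with n log²(n) = o(g(n)) and g(n) = o(n⁵), i.e. O(n log² n) ≺ g ≺ O(n⁵).
Check each option:
  A. n² + 5n + 10 — O(n²) is strictly between O(n log² n) and O(n⁵) ✓
  B. 2ⁿ — O(2ⁿ) does not grow strictly slower than h(n)
  C. nⁿ — O(nⁿ) does not grow strictly slower than h(n)
  D. 1 — O(1) does not grow strictly faster than f(n)

Only option A (n² + 5n + 10) lies strictly between.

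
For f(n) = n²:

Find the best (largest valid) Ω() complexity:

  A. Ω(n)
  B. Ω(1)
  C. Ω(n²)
C

f(n) = n² is Ω(n²).
All listed options are valid Big-Ω bounds (lower bounds),
but Ω(n²) is the tightest (largest valid bound).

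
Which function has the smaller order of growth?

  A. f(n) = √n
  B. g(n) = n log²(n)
A

f(n) = √n is O(√n), while g(n) = n log²(n) is O(n log² n).
Since O(√n) grows slower than O(n log² n), f(n) is dominated.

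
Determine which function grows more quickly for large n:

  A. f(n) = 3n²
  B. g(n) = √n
A

f(n) = 3n² is O(n²), while g(n) = √n is O(√n).
Since O(n²) grows faster than O(√n), f(n) dominates.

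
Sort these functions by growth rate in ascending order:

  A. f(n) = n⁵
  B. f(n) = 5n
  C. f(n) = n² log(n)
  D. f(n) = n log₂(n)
B < D < C < A

Comparing growth rates:
B = 5n is O(n)
D = n log₂(n) is O(n log n)
C = n² log(n) is O(n² log n)
A = n⁵ is O(n⁵)

Therefore, the order from slowest to fastest is: B < D < C < A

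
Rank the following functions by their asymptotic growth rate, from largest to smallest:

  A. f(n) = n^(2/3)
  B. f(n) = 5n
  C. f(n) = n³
C > B > A

Comparing growth rates:
C = n³ is O(n³)
B = 5n is O(n)
A = n^(2/3) is O(n^(2/3))

Therefore, the order from fastest to slowest is: C > B > A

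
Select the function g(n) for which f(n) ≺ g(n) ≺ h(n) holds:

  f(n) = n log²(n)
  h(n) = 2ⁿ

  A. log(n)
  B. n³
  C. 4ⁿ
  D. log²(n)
B

We need g(n) with n log²(n) = o(g(n)) and g(n) = o(2ⁿ), i.e. O(n log² n) ≺ g ≺ O(2ⁿ).
Check each option:
  A. log(n) — O(log n) does not grow strictly faster than f(n)
  B. n³ — O(n³) is strictly between O(n log² n) and O(2ⁿ) ✓
  C. 4ⁿ — O(4ⁿ) does not grow strictly slower than h(n)
  D. log²(n) — O(log² n) does not grow strictly faster than f(n)

Only option B (n³) lies strictly between.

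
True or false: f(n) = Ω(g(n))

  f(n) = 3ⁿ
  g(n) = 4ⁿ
False

f(n) = 3ⁿ is O(3ⁿ), and g(n) = 4ⁿ is O(4ⁿ).
Since O(3ⁿ) grows slower than O(4ⁿ), f(n) = Ω(g(n)) is false.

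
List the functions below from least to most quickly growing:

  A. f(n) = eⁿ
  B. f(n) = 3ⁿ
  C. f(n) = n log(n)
C < A < B

Comparing growth rates:
C = n log(n) is O(n log n)
A = eⁿ is O(eⁿ)
B = 3ⁿ is O(3ⁿ)

Therefore, the order from slowest to fastest is: C < A < B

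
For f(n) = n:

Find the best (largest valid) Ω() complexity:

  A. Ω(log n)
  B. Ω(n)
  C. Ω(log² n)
B

f(n) = n is Ω(n).
All listed options are valid Big-Ω bounds (lower bounds),
but Ω(n) is the tightest (largest valid bound).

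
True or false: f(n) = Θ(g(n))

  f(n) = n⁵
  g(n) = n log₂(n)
False

f(n) = n⁵ is O(n⁵), and g(n) = n log₂(n) is O(n log n).
Since they have different growth rates, f(n) = Θ(g(n)) is false.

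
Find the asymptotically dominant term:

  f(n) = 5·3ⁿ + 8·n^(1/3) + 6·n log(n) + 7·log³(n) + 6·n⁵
5·3ⁿ

Looking at each term:
  - 5·3ⁿ is O(3ⁿ)
  - 8·n^(1/3) is O(n^(1/3))
  - 6·n log(n) is O(n log n)
  - 7·log³(n) is O(log³ n)
  - 6·n⁵ is O(n⁵)

The term 5·3ⁿ (O(3ⁿ)) grows fastest and dominates all others.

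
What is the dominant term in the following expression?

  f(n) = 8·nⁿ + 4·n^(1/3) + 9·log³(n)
8·nⁿ

Looking at each term:
  - 8·nⁿ is O(nⁿ)
  - 4·n^(1/3) is O(n^(1/3))
  - 9·log³(n) is O(log³ n)

The term 8·nⁿ (O(nⁿ)) grows fastest and dominates all others.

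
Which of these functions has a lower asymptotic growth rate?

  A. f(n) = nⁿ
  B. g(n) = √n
B

f(n) = nⁿ is O(nⁿ), while g(n) = √n is O(√n).
Since O(√n) grows slower than O(nⁿ), g(n) is dominated.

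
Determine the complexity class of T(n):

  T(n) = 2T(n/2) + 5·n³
Θ(n³)

Master Theorem: a = 2, b = 2, f(n) = 5·n³.
Compute the critical exponent d = log₂(2) = 1.
Compare f(n) = Θ(n³) against n^d:
  k = 3 > d = 1, so f(n) = Ω(n^(d+ε)) — Case 3.
  Regularity: a·(n/b)^3/n^3 = a/b^3 = 2/8 < 1 ✓.
  The top-level work dominates: T(n) = Θ(f(n)) = Θ(n³).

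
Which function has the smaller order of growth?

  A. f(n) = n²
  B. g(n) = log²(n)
B

f(n) = n² is O(n²), while g(n) = log²(n) is O(log² n).
Since O(log² n) grows slower than O(n²), g(n) is dominated.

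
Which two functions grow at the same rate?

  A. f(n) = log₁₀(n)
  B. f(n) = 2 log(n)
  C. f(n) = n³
A and B

Examining each function:
  A. log₁₀(n) is O(log n)
  B. 2 log(n) is O(log n)
  C. n³ is O(n³)

Functions A and B both have the same complexity class.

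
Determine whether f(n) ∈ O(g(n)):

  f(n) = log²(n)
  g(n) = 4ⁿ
True

f(n) = log²(n) is O(log² n), and g(n) = 4ⁿ is O(4ⁿ).
Since O(log² n) ⊆ O(4ⁿ) (f grows no faster than g), f(n) = O(g(n)) is true.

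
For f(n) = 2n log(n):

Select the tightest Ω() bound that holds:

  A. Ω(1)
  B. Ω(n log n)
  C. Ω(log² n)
B

f(n) = 2n log(n) is Ω(n log n).
All listed options are valid Big-Ω bounds (lower bounds),
but Ω(n log n) is the tightest (largest valid bound).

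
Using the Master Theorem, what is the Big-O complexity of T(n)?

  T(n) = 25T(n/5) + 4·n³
Θ(n³)

Master Theorem: a = 25, b = 5, f(n) = 4·n³.
Compute the critical exponent d = log₅(25) = 2.
Compare f(n) = Θ(n³) against n^d:
  k = 3 > d = 2, so f(n) = Ω(n^(d+ε)) — Case 3.
  Regularity: a·(n/b)^3/n^3 = a/b^3 = 25/125 < 1 ✓.
  The top-level work dominates: T(n) = Θ(f(n)) = Θ(n³).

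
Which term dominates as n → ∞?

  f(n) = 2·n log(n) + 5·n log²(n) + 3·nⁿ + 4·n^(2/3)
3·nⁿ

Looking at each term:
  - 2·n log(n) is O(n log n)
  - 5·n log²(n) is O(n log² n)
  - 3·nⁿ is O(nⁿ)
  - 4·n^(2/3) is O(n^(2/3))

The term 3·nⁿ (O(nⁿ)) grows fastest and dominates all others.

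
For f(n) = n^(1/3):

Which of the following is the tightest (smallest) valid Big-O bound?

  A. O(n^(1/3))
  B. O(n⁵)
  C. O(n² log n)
A

f(n) = n^(1/3) is O(n^(1/3)).
All listed options are valid Big-O bounds (upper bounds),
but O(n^(1/3)) is the tightest (smallest valid bound).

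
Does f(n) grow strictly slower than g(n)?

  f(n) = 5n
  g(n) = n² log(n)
True

f(n) = 5n is O(n), and g(n) = n² log(n) is O(n² log n).
Since O(n) grows strictly slower than O(n² log n), f(n) = o(g(n)) is true.
This means lim(n→∞) f(n)/g(n) = 0.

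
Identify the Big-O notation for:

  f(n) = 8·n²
O(n²)

The dominant term in 8·n² is 8·n², which is Θ(n²).
Constants are absorbed, so the tightest bound is O(n²).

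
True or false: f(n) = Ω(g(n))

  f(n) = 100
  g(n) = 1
True

f(n) = 100 and g(n) = 1 are both O(1).
Big-Ω permits equal growth rates (f ≥ c·g for some c > 0), so f(n) = Ω(g(n)) is true.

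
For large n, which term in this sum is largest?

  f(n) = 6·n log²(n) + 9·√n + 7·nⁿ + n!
7·nⁿ

Looking at each term:
  - 6·n log²(n) is O(n log² n)
  - 9·√n is O(√n)
  - 7·nⁿ is O(nⁿ)
  - n! is O(n!)

The term 7·nⁿ (O(nⁿ)) grows fastest and dominates all others.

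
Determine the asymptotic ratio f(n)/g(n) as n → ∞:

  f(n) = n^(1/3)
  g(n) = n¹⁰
0

Since n^(1/3) (O(n^(1/3))) grows slower than n¹⁰ (O(n¹⁰)),
the ratio f(n)/g(n) → 0 as n → ∞.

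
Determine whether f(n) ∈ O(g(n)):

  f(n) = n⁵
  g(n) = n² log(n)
False

f(n) = n⁵ is O(n⁵), and g(n) = n² log(n) is O(n² log n).
Since O(n⁵) grows faster than O(n² log n), f(n) = O(g(n)) is false.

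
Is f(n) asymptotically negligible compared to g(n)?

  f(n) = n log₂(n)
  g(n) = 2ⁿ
True

f(n) = n log₂(n) is O(n log n), and g(n) = 2ⁿ is O(2ⁿ).
Since O(n log n) grows strictly slower than O(2ⁿ), f(n) = o(g(n)) is true.
This means lim(n→∞) f(n)/g(n) = 0.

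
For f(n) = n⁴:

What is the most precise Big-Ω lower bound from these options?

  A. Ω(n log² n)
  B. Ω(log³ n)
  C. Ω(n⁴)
C

f(n) = n⁴ is Ω(n⁴).
All listed options are valid Big-Ω bounds (lower bounds),
but Ω(n⁴) is the tightest (largest valid bound).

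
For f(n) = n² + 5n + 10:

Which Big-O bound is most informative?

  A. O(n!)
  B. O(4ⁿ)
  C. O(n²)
C

f(n) = n² + 5n + 10 is O(n²).
All listed options are valid Big-O bounds (upper bounds),
but O(n²) is the tightest (smallest valid bound).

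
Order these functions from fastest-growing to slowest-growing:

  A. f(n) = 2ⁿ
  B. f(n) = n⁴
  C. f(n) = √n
A > B > C

Comparing growth rates:
A = 2ⁿ is O(2ⁿ)
B = n⁴ is O(n⁴)
C = √n is O(√n)

Therefore, the order from fastest to slowest is: A > B > C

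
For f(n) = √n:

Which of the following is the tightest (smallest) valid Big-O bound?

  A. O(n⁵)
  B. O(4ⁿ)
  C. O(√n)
C

f(n) = √n is O(√n).
All listed options are valid Big-O bounds (upper bounds),
but O(√n) is the tightest (smallest valid bound).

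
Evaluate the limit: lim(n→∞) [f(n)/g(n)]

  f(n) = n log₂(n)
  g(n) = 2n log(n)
1/(2*log(2))

Since n log₂(n) and 2n log(n) have the same growth rate (O(n log n)),
the ratio converges to a constant: 1/(2*log(2)).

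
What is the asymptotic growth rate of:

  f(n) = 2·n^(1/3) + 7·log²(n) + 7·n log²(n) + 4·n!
Θ(n!)

Order the terms by growth rate: 7·log²(n) ≺ 2·n^(1/3) ≺ 7·n log²(n) ≺ 4·n!.
The fastest-growing term 4·n! dominates as n → ∞; dropping its constant factor gives Θ(n!).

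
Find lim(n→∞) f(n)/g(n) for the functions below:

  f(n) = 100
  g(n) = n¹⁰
0

Since 100 (O(1)) grows slower than n¹⁰ (O(n¹⁰)),
the ratio f(n)/g(n) → 0 as n → ∞.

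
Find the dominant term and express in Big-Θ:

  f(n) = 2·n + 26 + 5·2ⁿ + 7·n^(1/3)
Θ(2ⁿ)

Order the terms by growth rate: 26 ≺ 7·n^(1/3) ≺ 2·n ≺ 5·2ⁿ.
The fastest-growing term 5·2ⁿ dominates as n → ∞; dropping its constant factor gives Θ(2ⁿ).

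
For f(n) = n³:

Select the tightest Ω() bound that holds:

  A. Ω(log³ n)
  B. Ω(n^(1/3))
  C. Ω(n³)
C

f(n) = n³ is Ω(n³).
All listed options are valid Big-Ω bounds (lower bounds),
but Ω(n³) is the tightest (largest valid bound).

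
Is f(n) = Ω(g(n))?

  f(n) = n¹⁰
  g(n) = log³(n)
True

f(n) = n¹⁰ is O(n¹⁰), and g(n) = log³(n) is O(log³ n).
Since O(n¹⁰) grows at least as fast as O(log³ n), f(n) = Ω(g(n)) is true.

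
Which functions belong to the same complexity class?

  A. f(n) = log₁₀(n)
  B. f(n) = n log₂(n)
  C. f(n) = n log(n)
B and C

Examining each function:
  A. log₁₀(n) is O(log n)
  B. n log₂(n) is O(n log n)
  C. n log(n) is O(n log n)

Functions B and C both have the same complexity class.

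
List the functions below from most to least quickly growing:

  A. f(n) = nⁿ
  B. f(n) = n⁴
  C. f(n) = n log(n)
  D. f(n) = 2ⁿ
A > D > B > C

Comparing growth rates:
A = nⁿ is O(nⁿ)
D = 2ⁿ is O(2ⁿ)
B = n⁴ is O(n⁴)
C = n log(n) is O(n log n)

Therefore, the order from fastest to slowest is: A > D > B > C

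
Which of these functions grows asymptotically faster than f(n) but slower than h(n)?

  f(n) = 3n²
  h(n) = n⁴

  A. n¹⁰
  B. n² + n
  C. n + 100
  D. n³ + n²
D

We need g(n) with 3n² = o(g(n)) and g(n) = o(n⁴), i.e. O(n²) ≺ g ≺ O(n⁴).
Check each option:
  A. n¹⁰ — O(n¹⁰) does not grow strictly slower than h(n)
  B. n² + n — O(n²) does not grow strictly faster than f(n)
  C. n + 100 — O(n) does not grow strictly faster than f(n)
  D. n³ + n² — O(n³) is strictly between O(n²) and O(n⁴) ✓

Only option D (n³ + n²) lies strictly between.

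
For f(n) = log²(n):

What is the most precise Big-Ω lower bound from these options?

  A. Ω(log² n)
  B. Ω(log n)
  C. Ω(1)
A

f(n) = log²(n) is Ω(log² n).
All listed options are valid Big-Ω bounds (lower bounds),
but Ω(log² n) is the tightest (largest valid bound).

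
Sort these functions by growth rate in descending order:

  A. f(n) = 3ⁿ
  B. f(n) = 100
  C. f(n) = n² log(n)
A > C > B

Comparing growth rates:
A = 3ⁿ is O(3ⁿ)
C = n² log(n) is O(n² log n)
B = 100 is O(1)

Therefore, the order from fastest to slowest is: A > C > B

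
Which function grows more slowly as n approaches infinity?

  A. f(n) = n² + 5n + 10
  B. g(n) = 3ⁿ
A

f(n) = n² + 5n + 10 is O(n²), while g(n) = 3ⁿ is O(3ⁿ).
Since O(n²) grows slower than O(3ⁿ), f(n) is dominated.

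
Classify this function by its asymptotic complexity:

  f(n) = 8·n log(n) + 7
O(n log n)

The dominant term in 8·n log(n) + 7 is 8·n log(n), which is Θ(n log n).
Lower-order terms (7) are asymptotically negligible.
Constants are absorbed, so the tightest bound is O(n log n).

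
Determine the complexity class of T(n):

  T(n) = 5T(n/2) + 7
Θ(n^log₂(5))

Master Theorem: a = 5, b = 2, f(n) = 7.
Compute the critical exponent d = log₂(5) = 2.322.
Compare f(n) = Θ(1) against n^d:
  k = 0 < d = 2.322, so f(n) = O(n^(d-ε)) — Case 1.
  The recursion cost dominates: T(n) = Θ(n^d) = Θ(n^log₂(5)).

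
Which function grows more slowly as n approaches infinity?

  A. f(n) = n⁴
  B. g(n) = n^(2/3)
B

f(n) = n⁴ is O(n⁴), while g(n) = n^(2/3) is O(n^(2/3)).
Since O(n^(2/3)) grows slower than O(n⁴), g(n) is dominated.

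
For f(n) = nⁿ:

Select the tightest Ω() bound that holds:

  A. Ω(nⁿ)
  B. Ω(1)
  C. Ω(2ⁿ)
A

f(n) = nⁿ is Ω(nⁿ).
All listed options are valid Big-Ω bounds (lower bounds),
but Ω(nⁿ) is the tightest (largest valid bound).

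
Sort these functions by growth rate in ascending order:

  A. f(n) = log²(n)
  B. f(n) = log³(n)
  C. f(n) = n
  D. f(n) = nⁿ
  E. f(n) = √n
A < B < E < C < D

Comparing growth rates:
A = log²(n) is O(log² n)
B = log³(n) is O(log³ n)
E = √n is O(√n)
C = n is O(n)
D = nⁿ is O(nⁿ)

Therefore, the order from slowest to fastest is: A < B < E < C < D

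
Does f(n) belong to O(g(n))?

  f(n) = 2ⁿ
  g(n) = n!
True

f(n) = 2ⁿ is O(2ⁿ), and g(n) = n! is O(n!).
Since O(2ⁿ) ⊆ O(n!) (f grows no faster than g), f(n) = O(g(n)) is true.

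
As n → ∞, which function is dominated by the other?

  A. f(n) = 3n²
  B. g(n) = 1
B

f(n) = 3n² is O(n²), while g(n) = 1 is O(1).
Since O(1) grows slower than O(n²), g(n) is dominated.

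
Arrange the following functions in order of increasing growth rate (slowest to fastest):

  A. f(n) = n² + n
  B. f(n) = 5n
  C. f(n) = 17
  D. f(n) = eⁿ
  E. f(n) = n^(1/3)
C < E < B < A < D

Comparing growth rates:
C = 17 is O(1)
E = n^(1/3) is O(n^(1/3))
B = 5n is O(n)
A = n² + n is O(n²)
D = eⁿ is O(eⁿ)

Therefore, the order from slowest to fastest is: C < E < B < A < D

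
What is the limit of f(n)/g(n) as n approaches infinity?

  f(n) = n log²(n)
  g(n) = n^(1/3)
∞

Since n log²(n) (O(n log² n)) grows faster than n^(1/3) (O(n^(1/3))),
the ratio f(n)/g(n) → ∞ as n → ∞.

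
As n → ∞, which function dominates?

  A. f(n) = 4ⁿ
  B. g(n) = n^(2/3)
A

f(n) = 4ⁿ is O(4ⁿ), while g(n) = n^(2/3) is O(n^(2/3)).
Since O(4ⁿ) grows faster than O(n^(2/3)), f(n) dominates.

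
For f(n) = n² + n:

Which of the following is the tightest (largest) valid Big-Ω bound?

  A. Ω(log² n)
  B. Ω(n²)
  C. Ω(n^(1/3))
B

f(n) = n² + n is Ω(n²).
All listed options are valid Big-Ω bounds (lower bounds),
but Ω(n²) is the tightest (largest valid bound).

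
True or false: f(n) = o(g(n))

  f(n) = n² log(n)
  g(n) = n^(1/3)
False

f(n) = n² log(n) is O(n² log n), and g(n) = n^(1/3) is O(n^(1/3)).
Since O(n² log n) grows faster than or equal to O(n^(1/3)), f(n) = o(g(n)) is false.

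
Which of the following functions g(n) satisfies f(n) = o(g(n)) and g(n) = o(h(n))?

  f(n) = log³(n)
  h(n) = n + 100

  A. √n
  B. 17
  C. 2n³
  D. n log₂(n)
A

We need g(n) with log³(n) = o(g(n)) and g(n) = o(n + 100), i.e. O(log³ n) ≺ g ≺ O(n).
Check each option:
  A. √n — O(√n) is strictly between O(log³ n) and O(n) ✓
  B. 17 — O(1) does not grow strictly faster than f(n)
  C. 2n³ — O(n³) does not grow strictly slower than h(n)
  D. n log₂(n) — O(n log n) does not grow strictly slower than h(n)

Only option A (√n) lies strictly between.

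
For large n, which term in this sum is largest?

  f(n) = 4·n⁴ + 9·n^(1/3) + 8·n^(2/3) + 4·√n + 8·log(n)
4·n⁴

Looking at each term:
  - 4·n⁴ is O(n⁴)
  - 9·n^(1/3) is O(n^(1/3))
  - 8·n^(2/3) is O(n^(2/3))
  - 4·√n is O(√n)
  - 8·log(n) is O(log n)

The term 4·n⁴ (O(n⁴)) grows fastest and dominates all others.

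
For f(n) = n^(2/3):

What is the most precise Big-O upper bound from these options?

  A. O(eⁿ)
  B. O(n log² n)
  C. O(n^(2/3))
C

f(n) = n^(2/3) is O(n^(2/3)).
All listed options are valid Big-O bounds (upper bounds),
but O(n^(2/3)) is the tightest (smallest valid bound).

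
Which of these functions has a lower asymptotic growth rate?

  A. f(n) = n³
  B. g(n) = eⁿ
A

f(n) = n³ is O(n³), while g(n) = eⁿ is O(eⁿ).
Since O(n³) grows slower than O(eⁿ), f(n) is dominated.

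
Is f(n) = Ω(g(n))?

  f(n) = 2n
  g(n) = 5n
True

f(n) = 2n and g(n) = 5n are both O(n).
Big-Ω permits equal growth rates (f ≥ c·g for some c > 0), so f(n) = Ω(g(n)) is true.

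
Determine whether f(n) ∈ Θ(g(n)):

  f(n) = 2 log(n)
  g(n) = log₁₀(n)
True

f(n) = 2 log(n) and g(n) = log₁₀(n) are both O(log n).
Since they have the same asymptotic growth rate, f(n) = Θ(g(n)) is true.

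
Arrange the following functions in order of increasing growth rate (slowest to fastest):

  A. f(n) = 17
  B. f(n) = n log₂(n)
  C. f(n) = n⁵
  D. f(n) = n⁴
A < B < D < C

Comparing growth rates:
A = 17 is O(1)
B = n log₂(n) is O(n log n)
D = n⁴ is O(n⁴)
C = n⁵ is O(n⁵)

Therefore, the order from slowest to fastest is: A < B < D < C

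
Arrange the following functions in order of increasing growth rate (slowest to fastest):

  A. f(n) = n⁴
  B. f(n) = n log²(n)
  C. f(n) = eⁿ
B < A < C

Comparing growth rates:
B = n log²(n) is O(n log² n)
A = n⁴ is O(n⁴)
C = eⁿ is O(eⁿ)

Therefore, the order from slowest to fastest is: B < A < C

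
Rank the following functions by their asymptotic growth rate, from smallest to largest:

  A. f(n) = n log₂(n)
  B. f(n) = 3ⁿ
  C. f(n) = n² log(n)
A < C < B

Comparing growth rates:
A = n log₂(n) is O(n log n)
C = n² log(n) is O(n² log n)
B = 3ⁿ is O(3ⁿ)

Therefore, the order from slowest to fastest is: A < C < B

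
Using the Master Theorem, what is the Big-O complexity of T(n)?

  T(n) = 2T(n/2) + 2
Θ(n)

Master Theorem: a = 2, b = 2, f(n) = 2.
Compute the critical exponent d = log₂(2) = 1.
Compare f(n) = Θ(1) against n^d:
  k = 0 < d = 1, so f(n) = O(n^(d-ε)) — Case 1.
  The recursion cost dominates: T(n) = Θ(n^d) = Θ(n).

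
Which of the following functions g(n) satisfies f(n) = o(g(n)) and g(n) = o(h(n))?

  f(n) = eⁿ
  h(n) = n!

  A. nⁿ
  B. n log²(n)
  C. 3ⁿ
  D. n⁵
C

We need g(n) with eⁿ = o(g(n)) and g(n) = o(n!), i.e. O(eⁿ) ≺ g ≺ O(n!).
Check each option:
  A. nⁿ — O(nⁿ) does not grow strictly slower than h(n)
  B. n log²(n) — O(n log² n) does not grow strictly faster than f(n)
  C. 3ⁿ — O(3ⁿ) is strictly between O(eⁿ) and O(n!) ✓
  D. n⁵ — O(n⁵) does not grow strictly faster than f(n)

Only option C (3ⁿ) lies strictly between.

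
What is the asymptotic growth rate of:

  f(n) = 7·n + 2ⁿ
Θ(2ⁿ)

Order the terms by growth rate: 7·n ≺ 2ⁿ.
The fastest-growing term 2ⁿ dominates as n → ∞; dropping its constant factor gives Θ(2ⁿ).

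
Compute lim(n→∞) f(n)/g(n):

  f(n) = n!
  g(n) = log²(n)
∞

Since n! (O(n!)) grows faster than log²(n) (O(log² n)),
the ratio f(n)/g(n) → ∞ as n → ∞.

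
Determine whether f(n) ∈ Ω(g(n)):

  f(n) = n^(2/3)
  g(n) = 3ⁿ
False

f(n) = n^(2/3) is O(n^(2/3)), and g(n) = 3ⁿ is O(3ⁿ).
Since O(n^(2/3)) grows slower than O(3ⁿ), f(n) = Ω(g(n)) is false.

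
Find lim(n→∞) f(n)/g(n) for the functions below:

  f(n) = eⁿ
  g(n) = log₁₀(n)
∞

Since eⁿ (O(eⁿ)) grows faster than log₁₀(n) (O(log n)),
the ratio f(n)/g(n) → ∞ as n → ∞.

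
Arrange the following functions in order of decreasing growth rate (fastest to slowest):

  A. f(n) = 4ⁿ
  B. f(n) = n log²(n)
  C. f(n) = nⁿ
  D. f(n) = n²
C > A > D > B

Comparing growth rates:
C = nⁿ is O(nⁿ)
A = 4ⁿ is O(4ⁿ)
D = n² is O(n²)
B = n log²(n) is O(n log² n)

Therefore, the order from fastest to slowest is: C > A > D > B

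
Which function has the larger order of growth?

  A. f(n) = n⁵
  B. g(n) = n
A

f(n) = n⁵ is O(n⁵), while g(n) = n is O(n).
Since O(n⁵) grows faster than O(n), f(n) dominates.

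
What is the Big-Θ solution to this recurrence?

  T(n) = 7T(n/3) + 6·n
Θ(n^log₃(7))

Master Theorem: a = 7, b = 3, f(n) = 6·n.
Compute the critical exponent d = log₃(7) = 1.771.
Compare f(n) = Θ(n) against n^d:
  k = 1 < d = 1.771, so f(n) = O(n^(d-ε)) — Case 1.
  The recursion cost dominates: T(n) = Θ(n^d) = Θ(n^log₃(7)).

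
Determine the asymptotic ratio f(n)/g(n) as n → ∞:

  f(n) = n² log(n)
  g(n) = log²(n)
∞

Since n² log(n) (O(n² log n)) grows faster than log²(n) (O(log² n)),
the ratio f(n)/g(n) → ∞ as n → ∞.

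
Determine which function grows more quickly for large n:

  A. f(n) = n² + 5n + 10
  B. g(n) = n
A

f(n) = n² + 5n + 10 is O(n²), while g(n) = n is O(n).
Since O(n²) grows faster than O(n), f(n) dominates.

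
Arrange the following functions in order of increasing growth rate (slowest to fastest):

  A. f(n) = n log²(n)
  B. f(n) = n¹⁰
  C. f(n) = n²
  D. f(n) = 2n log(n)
D < A < C < B

Comparing growth rates:
D = 2n log(n) is O(n log n)
A = n log²(n) is O(n log² n)
C = n² is O(n²)
B = n¹⁰ is O(n¹⁰)

Therefore, the order from slowest to fastest is: D < A < C < B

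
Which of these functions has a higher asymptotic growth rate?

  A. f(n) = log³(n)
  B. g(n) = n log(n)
B

f(n) = log³(n) is O(log³ n), while g(n) = n log(n) is O(n log n).
Since O(n log n) grows faster than O(log³ n), g(n) dominates.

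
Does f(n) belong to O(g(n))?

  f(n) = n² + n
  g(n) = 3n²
True

f(n) = n² + n and g(n) = 3n² are both O(n²).
Big-O permits equal growth rates (f ≤ c·g for some c), so f(n) = O(g(n)) is true.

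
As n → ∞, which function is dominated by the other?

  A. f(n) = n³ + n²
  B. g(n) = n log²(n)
B

f(n) = n³ + n² is O(n³), while g(n) = n log²(n) is O(n log² n).
Since O(n log² n) grows slower than O(n³), g(n) is dominated.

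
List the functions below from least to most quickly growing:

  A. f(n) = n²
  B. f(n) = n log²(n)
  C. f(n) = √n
C < B < A

Comparing growth rates:
C = √n is O(√n)
B = n log²(n) is O(n log² n)
A = n² is O(n²)

Therefore, the order from slowest to fastest is: C < B < A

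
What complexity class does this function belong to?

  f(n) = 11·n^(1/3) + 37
O(n^(1/3))

The dominant term in 11·n^(1/3) + 37 is 11·n^(1/3), which is Θ(n^(1/3)).
Lower-order terms (37) are asymptotically negligible.
Constants are absorbed, so the tightest bound is O(n^(1/3)).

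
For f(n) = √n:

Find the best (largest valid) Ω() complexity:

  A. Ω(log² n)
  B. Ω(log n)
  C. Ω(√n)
C

f(n) = √n is Ω(√n).
All listed options are valid Big-Ω bounds (lower bounds),
but Ω(√n) is the tightest (largest valid bound).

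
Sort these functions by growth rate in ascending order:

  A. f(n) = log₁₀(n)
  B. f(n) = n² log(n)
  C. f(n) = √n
A < C < B

Comparing growth rates:
A = log₁₀(n) is O(log n)
C = √n is O(√n)
B = n² log(n) is O(n² log n)

Therefore, the order from slowest to fastest is: A < C < B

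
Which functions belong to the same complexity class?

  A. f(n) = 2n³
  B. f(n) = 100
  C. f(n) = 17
B and C

Examining each function:
  A. 2n³ is O(n³)
  B. 100 is O(1)
  C. 17 is O(1)

Functions B and C both have the same complexity class.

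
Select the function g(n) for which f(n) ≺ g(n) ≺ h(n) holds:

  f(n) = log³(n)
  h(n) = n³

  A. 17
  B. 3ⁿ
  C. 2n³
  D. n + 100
D

We need g(n) with log³(n) = o(g(n)) and g(n) = o(n³), i.e. O(log³ n) ≺ g ≺ O(n³).
Check each option:
  A. 17 — O(1) does not grow strictly faster than f(n)
  B. 3ⁿ — O(3ⁿ) does not grow strictly slower than h(n)
  C. 2n³ — O(n³) does not grow strictly slower than h(n)
  D. n + 100 — O(n) is strictly between O(log³ n) and O(n³) ✓

Only option D (n + 100) lies strictly between.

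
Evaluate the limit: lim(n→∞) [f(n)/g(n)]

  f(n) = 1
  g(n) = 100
1/100

Since 1 and 100 have the same growth rate (O(1)),
the ratio converges to a constant: 1/100.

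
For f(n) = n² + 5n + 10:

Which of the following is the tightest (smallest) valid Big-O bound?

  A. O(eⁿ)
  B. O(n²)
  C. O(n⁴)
B

f(n) = n² + 5n + 10 is O(n²).
All listed options are valid Big-O bounds (upper bounds),
but O(n²) is the tightest (smallest valid bound).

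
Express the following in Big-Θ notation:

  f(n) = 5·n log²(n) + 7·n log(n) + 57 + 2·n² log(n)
Θ(n² log n)

Order the terms by growth rate: 57 ≺ 7·n log(n) ≺ 5·n log²(n) ≺ 2·n² log(n).
The fastest-growing term 2·n² log(n) dominates as n → ∞; dropping its constant factor gives Θ(n² log n).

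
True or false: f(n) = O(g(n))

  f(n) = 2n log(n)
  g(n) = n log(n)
True

f(n) = 2n log(n) and g(n) = n log(n) are both O(n log n).
Big-O permits equal growth rates (f ≤ c·g for some c), so f(n) = O(g(n)) is true.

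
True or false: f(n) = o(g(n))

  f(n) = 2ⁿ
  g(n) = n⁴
False

f(n) = 2ⁿ is O(2ⁿ), and g(n) = n⁴ is O(n⁴).
Since O(2ⁿ) grows faster than or equal to O(n⁴), f(n) = o(g(n)) is false.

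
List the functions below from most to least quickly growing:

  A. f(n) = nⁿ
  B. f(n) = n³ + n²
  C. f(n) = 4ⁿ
A > C > B

Comparing growth rates:
A = nⁿ is O(nⁿ)
C = 4ⁿ is O(4ⁿ)
B = n³ + n² is O(n³)

Therefore, the order from fastest to slowest is: A > C > B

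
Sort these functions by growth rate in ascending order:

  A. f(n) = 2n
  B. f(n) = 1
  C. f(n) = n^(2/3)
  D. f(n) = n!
B < C < A < D

Comparing growth rates:
B = 1 is O(1)
C = n^(2/3) is O(n^(2/3))
A = 2n is O(n)
D = n! is O(n!)

Therefore, the order from slowest to fastest is: B < C < A < D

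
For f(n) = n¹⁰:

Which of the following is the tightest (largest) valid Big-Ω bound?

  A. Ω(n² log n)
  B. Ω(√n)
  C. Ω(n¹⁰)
C

f(n) = n¹⁰ is Ω(n¹⁰).
All listed options are valid Big-Ω bounds (lower bounds),
but Ω(n¹⁰) is the tightest (largest valid bound).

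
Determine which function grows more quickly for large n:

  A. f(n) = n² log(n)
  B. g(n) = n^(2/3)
A

f(n) = n² log(n) is O(n² log n), while g(n) = n^(2/3) is O(n^(2/3)).
Since O(n² log n) grows faster than O(n^(2/3)), f(n) dominates.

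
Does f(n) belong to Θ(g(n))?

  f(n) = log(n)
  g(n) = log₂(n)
True

f(n) = log(n) and g(n) = log₂(n) are both O(log n).
Since they have the same asymptotic growth rate, f(n) = Θ(g(n)) is true.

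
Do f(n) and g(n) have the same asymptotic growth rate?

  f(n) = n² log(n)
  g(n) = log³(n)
False

f(n) = n² log(n) is O(n² log n), and g(n) = log³(n) is O(log³ n).
Since they have different growth rates, f(n) = Θ(g(n)) is false.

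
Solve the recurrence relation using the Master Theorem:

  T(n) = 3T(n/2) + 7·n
Θ(n^log₂(3))

Master Theorem: a = 3, b = 2, f(n) = 7·n.
Compute the critical exponent d = log₂(3) = 1.585.
Compare f(n) = Θ(n) against n^d:
  k = 1 < d = 1.585, so f(n) = O(n^(d-ε)) — Case 1.
  The recursion cost dominates: T(n) = Θ(n^d) = Θ(n^log₂(3)).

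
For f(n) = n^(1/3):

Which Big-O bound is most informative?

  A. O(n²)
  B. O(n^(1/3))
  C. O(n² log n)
B

f(n) = n^(1/3) is O(n^(1/3)).
All listed options are valid Big-O bounds (upper bounds),
but O(n^(1/3)) is the tightest (smallest valid bound).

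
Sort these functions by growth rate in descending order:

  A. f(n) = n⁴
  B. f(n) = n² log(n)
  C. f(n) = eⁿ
C > A > B

Comparing growth rates:
C = eⁿ is O(eⁿ)
A = n⁴ is O(n⁴)
B = n² log(n) is O(n² log n)

Therefore, the order from fastest to slowest is: C > A > B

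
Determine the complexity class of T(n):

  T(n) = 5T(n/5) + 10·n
Θ(n log n)

Master Theorem: a = 5, b = 5, f(n) = 10·n.
Compute the critical exponent d = log₅(5) = 1.
Compare f(n) = Θ(n) against n^d:
  k = 1 = d, so f(n) = Θ(n^d) — Case 2.
  Work is balanced across levels: T(n) = Θ(n^d log n) = Θ(n log n).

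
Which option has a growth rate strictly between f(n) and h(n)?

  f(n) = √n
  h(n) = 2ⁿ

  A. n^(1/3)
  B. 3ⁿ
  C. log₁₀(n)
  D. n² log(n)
D

We need g(n) with √n = o(g(n)) and g(n) = o(2ⁿ), i.e. O(√n) ≺ g ≺ O(2ⁿ).
Check each option:
  A. n^(1/3) — O(n^(1/3)) does not grow strictly faster than f(n)
  B. 3ⁿ — O(3ⁿ) does not grow strictly slower than h(n)
  C. log₁₀(n) — O(log n) does not grow strictly faster than f(n)
  D. n² log(n) — O(n² log n) is strictly between O(√n) and O(2ⁿ) ✓

Only option D (n² log(n)) lies strictly between.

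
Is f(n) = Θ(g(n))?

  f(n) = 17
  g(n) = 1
True

f(n) = 17 and g(n) = 1 are both O(1).
Since they have the same asymptotic growth rate, f(n) = Θ(g(n)) is true.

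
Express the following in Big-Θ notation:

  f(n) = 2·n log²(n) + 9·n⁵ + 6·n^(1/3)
Θ(n⁵)

Order the terms by growth rate: 6·n^(1/3) ≺ 2·n log²(n) ≺ 9·n⁵.
The fastest-growing term 9·n⁵ dominates as n → ∞; dropping its constant factor gives Θ(n⁵).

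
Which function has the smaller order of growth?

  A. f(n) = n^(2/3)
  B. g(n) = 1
B

f(n) = n^(2/3) is O(n^(2/3)), while g(n) = 1 is O(1).
Since O(1) grows slower than O(n^(2/3)), g(n) is dominated.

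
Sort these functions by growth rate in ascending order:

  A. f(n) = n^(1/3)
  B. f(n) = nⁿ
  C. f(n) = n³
A < C < B

Comparing growth rates:
A = n^(1/3) is O(n^(1/3))
C = n³ is O(n³)
B = nⁿ is O(nⁿ)

Therefore, the order from slowest to fastest is: A < C < B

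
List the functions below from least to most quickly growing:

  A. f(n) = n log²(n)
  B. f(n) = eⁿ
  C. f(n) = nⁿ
A < B < C

Comparing growth rates:
A = n log²(n) is O(n log² n)
B = eⁿ is O(eⁿ)
C = nⁿ is O(nⁿ)

Therefore, the order from slowest to fastest is: A < B < C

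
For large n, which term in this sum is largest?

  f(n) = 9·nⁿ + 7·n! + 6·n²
9·nⁿ

Looking at each term:
  - 9·nⁿ is O(nⁿ)
  - 7·n! is O(n!)
  - 6·n² is O(n²)

The term 9·nⁿ (O(nⁿ)) grows fastest and dominates all others.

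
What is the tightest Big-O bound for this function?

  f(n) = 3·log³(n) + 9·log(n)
O(log³ n)

The dominant term in 3·log³(n) + 9·log(n) is 3·log³(n), which is Θ(log³ n).
Lower-order terms (9·log(n)) are asymptotically negligible.
Constants are absorbed, so the tightest bound is O(log³ n).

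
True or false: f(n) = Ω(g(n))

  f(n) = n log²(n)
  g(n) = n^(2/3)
True

f(n) = n log²(n) is O(n log² n), and g(n) = n^(2/3) is O(n^(2/3)).
Since O(n log² n) grows at least as fast as O(n^(2/3)), f(n) = Ω(g(n)) is true.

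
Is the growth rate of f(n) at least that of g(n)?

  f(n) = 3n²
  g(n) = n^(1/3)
True

f(n) = 3n² is O(n²), and g(n) = n^(1/3) is O(n^(1/3)).
Since O(n²) grows at least as fast as O(n^(1/3)), f(n) = Ω(g(n)) is true.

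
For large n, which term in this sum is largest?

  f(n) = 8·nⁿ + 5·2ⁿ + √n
8·nⁿ

Looking at each term:
  - 8·nⁿ is O(nⁿ)
  - 5·2ⁿ is O(2ⁿ)
  - √n is O(√n)

The term 8·nⁿ (O(nⁿ)) grows fastest and dominates all others.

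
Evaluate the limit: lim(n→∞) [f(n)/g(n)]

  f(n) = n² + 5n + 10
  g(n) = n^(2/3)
∞

Since n² + 5n + 10 (O(n²)) grows faster than n^(2/3) (O(n^(2/3))),
the ratio f(n)/g(n) → ∞ as n → ∞.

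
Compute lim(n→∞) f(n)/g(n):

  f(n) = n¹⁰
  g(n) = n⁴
∞

Since n¹⁰ (O(n¹⁰)) grows faster than n⁴ (O(n⁴)),
the ratio f(n)/g(n) → ∞ as n → ∞.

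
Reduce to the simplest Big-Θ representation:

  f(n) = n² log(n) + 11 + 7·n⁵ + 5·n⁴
Θ(n⁵)

Order the terms by growth rate: 11 ≺ n² log(n) ≺ 5·n⁴ ≺ 7·n⁵.
The fastest-growing term 7·n⁵ dominates as n → ∞; dropping its constant factor gives Θ(n⁵).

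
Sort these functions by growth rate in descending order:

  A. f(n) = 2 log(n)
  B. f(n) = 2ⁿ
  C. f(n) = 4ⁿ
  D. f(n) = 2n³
C > B > D > A

Comparing growth rates:
C = 4ⁿ is O(4ⁿ)
B = 2ⁿ is O(2ⁿ)
D = 2n³ is O(n³)
A = 2 log(n) is O(log n)

Therefore, the order from fastest to slowest is: C > B > D > A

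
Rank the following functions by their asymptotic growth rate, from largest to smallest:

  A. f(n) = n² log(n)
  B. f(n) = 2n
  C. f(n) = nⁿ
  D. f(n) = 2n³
C > D > A > B

Comparing growth rates:
C = nⁿ is O(nⁿ)
D = 2n³ is O(n³)
A = n² log(n) is O(n² log n)
B = 2n is O(n)

Therefore, the order from fastest to slowest is: C > D > A > B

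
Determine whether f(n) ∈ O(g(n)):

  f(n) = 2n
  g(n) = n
True

f(n) = 2n and g(n) = n are both O(n).
Big-O permits equal growth rates (f ≤ c·g for some c), so f(n) = O(g(n)) is true.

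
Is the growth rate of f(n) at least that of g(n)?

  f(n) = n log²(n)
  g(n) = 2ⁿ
False

f(n) = n log²(n) is O(n log² n), and g(n) = 2ⁿ is O(2ⁿ).
Since O(n log² n) grows slower than O(2ⁿ), f(n) = Ω(g(n)) is false.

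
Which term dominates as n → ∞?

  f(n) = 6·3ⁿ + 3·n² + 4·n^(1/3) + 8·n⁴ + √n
6·3ⁿ

Looking at each term:
  - 6·3ⁿ is O(3ⁿ)
  - 3·n² is O(n²)
  - 4·n^(1/3) is O(n^(1/3))
  - 8·n⁴ is O(n⁴)
  - √n is O(√n)

The term 6·3ⁿ (O(3ⁿ)) grows fastest and dominates all others.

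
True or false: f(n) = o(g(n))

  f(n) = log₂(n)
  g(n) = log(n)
False

f(n) = log₂(n) is O(log n), and g(n) = log(n) is O(log n).
Since they have the same growth rate, f(n) = o(g(n)) is false.
(f = o(g) requires f to grow strictly slower, not equal.)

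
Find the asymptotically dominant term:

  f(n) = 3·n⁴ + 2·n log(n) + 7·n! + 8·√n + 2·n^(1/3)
7·n!

Looking at each term:
  - 3·n⁴ is O(n⁴)
  - 2·n log(n) is O(n log n)
  - 7·n! is O(n!)
  - 8·√n is O(√n)
  - 2·n^(1/3) is O(n^(1/3))

The term 7·n! (O(n!)) grows fastest and dominates all others.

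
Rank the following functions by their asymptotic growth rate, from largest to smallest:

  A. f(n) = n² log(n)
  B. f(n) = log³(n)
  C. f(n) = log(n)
A > B > C

Comparing growth rates:
A = n² log(n) is O(n² log n)
B = log³(n) is O(log³ n)
C = log(n) is O(log n)

Therefore, the order from fastest to slowest is: A > B > C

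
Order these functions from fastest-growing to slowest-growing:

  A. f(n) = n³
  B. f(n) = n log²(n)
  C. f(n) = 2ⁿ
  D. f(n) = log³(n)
C > A > B > D

Comparing growth rates:
C = 2ⁿ is O(2ⁿ)
A = n³ is O(n³)
B = n log²(n) is O(n log² n)
D = log³(n) is O(log³ n)

Therefore, the order from fastest to slowest is: C > A > B > D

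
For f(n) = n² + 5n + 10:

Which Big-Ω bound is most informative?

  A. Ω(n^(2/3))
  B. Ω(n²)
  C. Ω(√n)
B

f(n) = n² + 5n + 10 is Ω(n²).
All listed options are valid Big-Ω bounds (lower bounds),
but Ω(n²) is the tightest (largest valid bound).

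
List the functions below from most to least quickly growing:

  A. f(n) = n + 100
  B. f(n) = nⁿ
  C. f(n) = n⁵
B > C > A

Comparing growth rates:
B = nⁿ is O(nⁿ)
C = n⁵ is O(n⁵)
A = n + 100 is O(n)

Therefore, the order from fastest to slowest is: B > C > A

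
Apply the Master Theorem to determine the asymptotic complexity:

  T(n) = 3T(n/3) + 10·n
Θ(n log n)

Master Theorem: a = 3, b = 3, f(n) = 10·n.
Compute the critical exponent d = log₃(3) = 1.
Compare f(n) = Θ(n) against n^d:
  k = 1 = d, so f(n) = Θ(n^d) — Case 2.
  Work is balanced across levels: T(n) = Θ(n^d log n) = Θ(n log n).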